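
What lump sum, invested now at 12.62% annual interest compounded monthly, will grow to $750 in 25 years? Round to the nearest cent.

$32.51

Growth factor = (1 + 0.1262/12)^300 ≈ 23.0698222.
P = 750/23.0698222 ≈ 32.5100.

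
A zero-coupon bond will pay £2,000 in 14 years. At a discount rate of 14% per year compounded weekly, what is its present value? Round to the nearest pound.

£282

Periodic rate = 14%/52 = 0.00269231; 728 periods.
P = 2,000/(1 + 0.14/52)^728 ≈ 2,000/7.080653917 ≈ 282.4598.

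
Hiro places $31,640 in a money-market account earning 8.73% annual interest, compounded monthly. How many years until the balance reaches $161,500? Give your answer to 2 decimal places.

18.74 years

We need (1 + 0.007275)^(12t) = 5.1043, so 12t = ln 5.1043 / ln 1.007275 ≈ 224.8804.
t ≈ 224.8804/12 = 18.7400 years.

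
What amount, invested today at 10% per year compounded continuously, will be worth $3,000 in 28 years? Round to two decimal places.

$182.43

P = A·e^(−rt) = 3,000·e^(−2.8).
e^(−2.8) ≈ 0.06081006263, so P ≈ 182.4302.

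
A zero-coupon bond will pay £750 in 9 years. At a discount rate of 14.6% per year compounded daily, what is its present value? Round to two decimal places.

Growth factor = (1 + 0.0004)^3285 ≈ 3.7200506.
P = 750/3.7200506 ≈ 201.6102.

£201.61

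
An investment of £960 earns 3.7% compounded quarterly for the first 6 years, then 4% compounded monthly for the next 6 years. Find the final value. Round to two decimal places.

£1,521.59

Phase 1: 960·(1 + 0.00925)^24 ≈ 1,197.4060.
Phase 2: 1,197.4060·(1 + 0.04/12)^72 ≈ 1,521.5939.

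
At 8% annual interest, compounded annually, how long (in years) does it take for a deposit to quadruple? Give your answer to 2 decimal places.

18.01 years

(1 + 0.08)^t = 4.
t = ln 4 / ln(1 + 0.08) ≈ 1.3863/0.076961 ≈ 18.0129.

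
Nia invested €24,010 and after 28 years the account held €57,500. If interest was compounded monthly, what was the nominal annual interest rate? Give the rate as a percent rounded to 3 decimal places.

(1 + r/12)^336 = 57,500/24,010 = 2.39484.
1 + r/12 = 2.39484^(1/336) ≈ 1.002603, so r/12 ≈ 0.00260253.
r ≈ 12·0.00260253 = 3.12304%.

3.123%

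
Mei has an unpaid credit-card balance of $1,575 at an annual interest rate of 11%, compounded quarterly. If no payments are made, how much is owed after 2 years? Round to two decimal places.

Periodic rate = 11%/4 = 0.0275; periods = 4·2 = 8.
A = 1,575·(1 + 0.0275)^8 ≈ 1,575·1.242380552 ≈ 1,956.7494.

$1,956.75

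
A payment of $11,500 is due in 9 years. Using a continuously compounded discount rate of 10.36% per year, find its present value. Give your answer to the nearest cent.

$4,526.49

P = A·e^(−rt) = 11,500·e^(−0.9324).
e^(−0.9324) ≈ 0.39360791687, so P ≈ 4,526.4910.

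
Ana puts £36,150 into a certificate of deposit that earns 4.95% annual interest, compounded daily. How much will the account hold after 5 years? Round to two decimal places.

Periodic rate = 4.95%/365 = 0.000135616; periods = 365·5 = 1825.
A = 36,150·(1 + 0.0495/365)^1825 ≈ 36,150·1.2807978691 ≈ 46,300.8430.

£46,300.84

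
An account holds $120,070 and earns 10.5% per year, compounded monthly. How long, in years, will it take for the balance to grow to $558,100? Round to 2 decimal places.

We need (1 + 0.00875)^(12t) = 4.6481, so 12t = ln 4.6481 / ln 1.00875 ≈ 176.3629.
t ≈ 176.3629/12 = 14.6969 years.

14.70 years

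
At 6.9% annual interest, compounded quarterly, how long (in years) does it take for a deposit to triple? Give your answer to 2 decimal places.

(1 + 0.01725)^(4t) = 3.
4t = ln 3 / ln(1 + 0.01725) ≈ 1.0986/0.0171029 ≈ 64.2354.
t ≈ 16.0589.

16.06 years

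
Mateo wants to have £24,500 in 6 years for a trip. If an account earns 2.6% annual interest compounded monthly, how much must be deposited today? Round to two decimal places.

Growth factor = (1 + 0.026/12)^72 ≈ 1.168628973.
P = 24,500/1.168628973 ≈ 20,964.7378.

£20,964.74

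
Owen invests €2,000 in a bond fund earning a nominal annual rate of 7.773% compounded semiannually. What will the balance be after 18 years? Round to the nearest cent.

€7,891.47

Periodic rate = 7.773%/2 = 0.038865; periods = 2·18 = 36.
A = 2,000·(1 + 0.038865)^36 ≈ 2,000·3.945737008 ≈ 7,891.4740.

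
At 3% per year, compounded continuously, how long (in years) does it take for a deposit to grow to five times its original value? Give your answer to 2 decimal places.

e^(0.03t) = 5, so 0.03t = ln 5 ≈ 1.6094.
t ≈ 1.6094/0.03 ≈ 53.6479.

53.65 years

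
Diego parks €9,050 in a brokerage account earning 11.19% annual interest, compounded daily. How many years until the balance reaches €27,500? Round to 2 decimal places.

9.93 years

We need (1 + 0.000306575)^(365t) = 3.0387, so 365t = ln 3.0387 / ln 1.000307 ≈ 3625.8350.
t ≈ 3625.8350/365 = 9.9338 years.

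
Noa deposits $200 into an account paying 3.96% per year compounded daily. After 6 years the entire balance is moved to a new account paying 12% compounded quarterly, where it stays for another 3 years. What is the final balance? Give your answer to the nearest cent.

After 6 years at 3.96%: 200 × 1.26818547 ≈ 253.6371.
Then 3 years at 12%: 253.6371 × 1.42576089 ≈ 361.6258.

$361.63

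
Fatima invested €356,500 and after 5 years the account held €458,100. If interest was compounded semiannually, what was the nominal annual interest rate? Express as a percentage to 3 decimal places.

(1 + r/2)^10 = 458,100/356,500 = 1.28499.
1 + r/2 = 1.28499^(1/10) ≈ 1.025392, so r/2 ≈ 0.0253924.
r ≈ 2·0.0253924 = 5.07847%.

5.078%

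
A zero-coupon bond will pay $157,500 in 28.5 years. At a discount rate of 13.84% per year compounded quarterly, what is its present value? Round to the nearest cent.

$3,260.01

Growth factor = (1 + 0.0346)^114 ≈ 48.3127817884.
P = 157,500/48.3127817884 ≈ 3,260.0069.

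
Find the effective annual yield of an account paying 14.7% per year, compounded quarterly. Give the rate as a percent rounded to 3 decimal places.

15.530%

EAR = (1 + 14.7%/4)^4 − 1 = (1 + 0.03675)^4 − 1.
(1 + 0.03675)^4 ≈ 1.155304, so EAR ≈ 15.53037%.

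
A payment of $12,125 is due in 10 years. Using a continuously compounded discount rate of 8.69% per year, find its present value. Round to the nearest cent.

P = A·e^(−rt) = 12,125·e^(−0.869).
e^(−0.869) ≈ 0.41937071034, so P ≈ 5,084.8699.

$5,084.87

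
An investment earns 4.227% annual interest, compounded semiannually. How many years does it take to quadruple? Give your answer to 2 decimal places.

(1 + 0.021135)^(2t) = 4.
2t = ln 4 / ln(1 + 0.021135) ≈ 1.3863/0.0209148 ≈ 66.2831.
t ≈ 33.1415.

33.14 years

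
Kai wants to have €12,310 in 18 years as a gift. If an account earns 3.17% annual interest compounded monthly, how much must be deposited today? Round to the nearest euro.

Periodic rate = 3.17%/12 = 0.00264167; 216 periods.
P = 12,310/(1 + 0.0317/12)^216 ≈ 12,310/1.7679976891 ≈ 6,962.6788.

€6,963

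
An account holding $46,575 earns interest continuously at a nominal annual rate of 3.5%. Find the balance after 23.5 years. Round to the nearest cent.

A = P·e^(rt) = 46,575·e^(0.035·23.5) = 46,575·e^0.8225.
e^0.8225 ≈ 2.27618318835, so A ≈ 106,013.2320.

$106,013.23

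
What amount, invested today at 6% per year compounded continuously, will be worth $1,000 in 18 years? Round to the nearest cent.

$339.60

P = A·e^(−rt) = 1,000·e^(−1.08).
e^(−1.08) ≈ 0.339595526, so P ≈ 339.5955.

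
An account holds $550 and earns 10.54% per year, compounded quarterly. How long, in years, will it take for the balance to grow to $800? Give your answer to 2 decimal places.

3.60 years

We need (1 + 0.02635)^(4t) = 1.4545, so 4t = ln 1.4545 / ln 1.02635 ≈ 14.4064.
t ≈ 14.4064/4 = 3.6016 years.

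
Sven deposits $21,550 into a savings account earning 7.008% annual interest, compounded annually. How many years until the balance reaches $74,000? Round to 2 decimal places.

We need (1 + 0.07008)^t = 3.4339, so t = ln 3.4339 / ln 1.07008 ≈ 18.2139.

18.21 years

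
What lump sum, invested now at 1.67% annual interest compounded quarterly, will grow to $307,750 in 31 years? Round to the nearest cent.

Growth factor = (1 + 0.004175)^124 ≈ 1.6763558488.
P = 307,750/1.6763558488 ≈ 183,582.7400.

$183,582.74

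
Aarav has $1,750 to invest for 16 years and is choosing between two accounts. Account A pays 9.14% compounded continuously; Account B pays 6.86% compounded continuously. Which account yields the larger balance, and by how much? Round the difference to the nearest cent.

Account A, by $2,308.85

A: e^(0.0914·16) = e^1.4624 ≈ 4.316306242, so 1,750 × 4.316306242 ≈ 7,553.5359.
B: e^(0.0686·16) = e^1.0976 ≈ 2.996964671, so 1,750 × 2.996964671 ≈ 5,244.6882.
Difference ≈ 2,308.8478 in favor of A.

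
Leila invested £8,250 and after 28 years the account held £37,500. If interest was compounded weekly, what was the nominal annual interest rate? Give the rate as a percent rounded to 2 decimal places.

5.41%

(1 + r/52)^1456 = 37,500/8,250 = 4.54545.
1 + r/52 = 4.54545^(1/1456) ≈ 1.00104, so r/52 ≈ 0.00104046.
r ≈ 52·0.00104046 = 5.41041%.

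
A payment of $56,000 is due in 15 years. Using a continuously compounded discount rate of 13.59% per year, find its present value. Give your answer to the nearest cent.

P = A·e^(−rt) = 56,000·e^(−2.0385).
e^(−2.0385) ≈ 0.1302239003, so P ≈ 7,292.5384.

$7,292.54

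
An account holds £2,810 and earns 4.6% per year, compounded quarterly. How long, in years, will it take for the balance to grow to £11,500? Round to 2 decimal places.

30.81 years

(1 + 0.0115)^(4t) = 11,500/2,810 = 4.0925.
4t·ln(1 + 0.0115) = ln(4.0925); 4t = 1.4092/0.0114344 ≈ 123.2391.
t ≈ 30.8098 years.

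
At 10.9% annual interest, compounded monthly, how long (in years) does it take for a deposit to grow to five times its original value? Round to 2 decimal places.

14.83 years

(1 + 0.00908333)^(12t) = 5.
12t = ln 5 / ln(1 + 0.00908333) ≈ 1.6094/0.00904233 ≈ 177.9893.
t ≈ 14.8324.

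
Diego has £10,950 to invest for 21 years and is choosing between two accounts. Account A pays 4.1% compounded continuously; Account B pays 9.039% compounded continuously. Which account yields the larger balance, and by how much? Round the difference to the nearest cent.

A: e^(0.041·21) = e^0.861 ≈ 2.3655250364, so 10,950 × 2.3655250364 ≈ 25,902.4991.
B: e^(0.09039·21) = e^1.89819 ≈ 6.6738039186, so 10,950 × 6.6738039186 ≈ 73,078.1529.
Difference ≈ 47,175.6538 in favor of B.

Account B, by £47,175.65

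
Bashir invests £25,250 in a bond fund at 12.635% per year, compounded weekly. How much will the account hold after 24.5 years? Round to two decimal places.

Periodic rate = 12.635%/52 = 0.00242981; periods = 52·24.5 = 1274.
A = 25,250·(1 + 0.12635/52)^1274 ≈ 25,250·22.0171182926 ≈ 555,932.2369.

£555,932.24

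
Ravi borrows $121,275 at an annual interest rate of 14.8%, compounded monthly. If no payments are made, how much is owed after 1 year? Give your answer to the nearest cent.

Growth factor = (1 + 0.148/12)^12 ≈ 1.15846374398.
A ≈ 121,275 × 1.15846374398 ≈ 140,492.6906.

$140,492.69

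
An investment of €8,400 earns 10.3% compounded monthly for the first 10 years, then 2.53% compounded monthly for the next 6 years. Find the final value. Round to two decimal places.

After 10 years at 10.3%: 8,400 × 2.7887813721 ≈ 23,425.7635.
Then 6 years at 2.53%: 23,425.7635 × 1.1637414493 ≈ 27,261.5320.

€27,261.53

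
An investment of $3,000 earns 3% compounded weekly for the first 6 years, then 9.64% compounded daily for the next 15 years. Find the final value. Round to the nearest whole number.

Phase 1: 3,000·(1 + 0.03/52)^312 ≈ 3,591.4657.
Phase 2: 3,591.4657·(1 + 0.0964/365)^5475 ≈ 15,246.7973.

$15,247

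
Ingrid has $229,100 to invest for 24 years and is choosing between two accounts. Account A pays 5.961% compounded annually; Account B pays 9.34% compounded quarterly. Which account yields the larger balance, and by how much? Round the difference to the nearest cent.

Account B, by $1,181,166.49

Account A growth factor: (1 + 0.05961)^24 ≈ 4.01333265212; balance ≈ 919,454.5106.
Account B growth factor: (1 + 0.02335)^96 ≈ 9.169013547126; balance ≈ 2,100,621.0036.
Account B is larger by 1,181,166.4930.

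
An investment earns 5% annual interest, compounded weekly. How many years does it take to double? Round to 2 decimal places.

(1 + 0.000961538)^(52t) = 2.
52t = ln 2 / ln(1 + 0.000961538) ≈ 0.69315/0.000961076 ≈ 721.2196.
t ≈ 13.8696.

13.87 years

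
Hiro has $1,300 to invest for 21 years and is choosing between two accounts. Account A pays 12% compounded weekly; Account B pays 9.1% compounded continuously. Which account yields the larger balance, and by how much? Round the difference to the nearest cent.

A: (1 + 0.12/52)^1092 ≈ 12.392565958, so 1,300 × 12.392565958 ≈ 16,110.3357.
B: e^(0.091·21) = e^1.911 ≈ 6.759845265, so 1,300 × 6.759845265 ≈ 8,787.7988.
Difference ≈ 7,322.5369 in favor of A.

Account A, by $7,322.54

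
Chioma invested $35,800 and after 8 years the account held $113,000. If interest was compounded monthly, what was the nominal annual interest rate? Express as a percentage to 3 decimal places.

14.454%

The 96-period growth factor is 113,000/35,800 = 3.15642.
r/12 = 3.15642^(1/96) − 1 ≈ 0.0120453, so r ≈ 12·0.0120453 = 14.45436%.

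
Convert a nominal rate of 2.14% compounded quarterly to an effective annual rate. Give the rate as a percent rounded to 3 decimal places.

One year is 4 periods at 0.00535 each: (1 + 0.00535)^4 ≈ 1.021572.
EAR = 1.021572 − 1 ≈ 2.15723%.

2.157%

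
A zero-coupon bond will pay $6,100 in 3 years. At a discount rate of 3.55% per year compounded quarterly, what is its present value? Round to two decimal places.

$5,486.32

Growth factor = (1 + 0.008875)^12 ≈ 1.111855436.
P = 6,100/1.111855436 ≈ 5,486.3248.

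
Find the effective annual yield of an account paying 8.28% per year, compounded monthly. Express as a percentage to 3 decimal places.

EAR = (1 + 8.28%/12)^12 − 1 = (1 + 0.0069)^12 − 1.
(1 + 0.0069)^12 ≈ 1.086016, so EAR ≈ 8.60157%.

8.602%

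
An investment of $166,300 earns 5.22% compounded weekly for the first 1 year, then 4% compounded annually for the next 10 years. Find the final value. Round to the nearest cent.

Phase 1: 166,300·(1 + 0.0522/52)^52 ≈ 175,206.8373.
Phase 2: 175,206.8373·(1 + 0.04)^10 ≈ 259,348.9196.

$259,348.92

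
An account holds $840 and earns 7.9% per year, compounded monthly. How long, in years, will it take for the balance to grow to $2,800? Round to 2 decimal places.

(1 + 0.00658333)^(12t) = 2,800/840 = 3.3333.
12t·ln(1 + 0.00658333) = ln(3.3333); 12t = 1.204/0.00656176 ≈ 183.4833.
t ≈ 15.2903 years.

15.29 years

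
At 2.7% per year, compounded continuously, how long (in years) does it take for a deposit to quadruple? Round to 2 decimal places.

51.34 years

e^(0.027t) = 4, so 0.027t = ln 4 ≈ 1.3863.
t ≈ 1.3863/0.027 ≈ 51.3442.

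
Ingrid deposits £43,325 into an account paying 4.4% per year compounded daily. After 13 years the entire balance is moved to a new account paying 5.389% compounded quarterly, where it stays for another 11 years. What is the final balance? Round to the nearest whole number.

After 13 years at 4.4%: 43,325 × 1.77174604431 ≈ 76,760.8974.
Then 11 years at 5.389%: 76,760.8974 × 1.80188317304 ≈ 138,314.1693.

£138,314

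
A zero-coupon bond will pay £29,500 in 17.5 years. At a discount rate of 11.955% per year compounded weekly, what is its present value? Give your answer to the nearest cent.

Growth factor = (1 + 0.11955/52)^910 ≈ 8.0826819484.
P = 29,500/8.0826819484 ≈ 3,649.7786.

£3,649.78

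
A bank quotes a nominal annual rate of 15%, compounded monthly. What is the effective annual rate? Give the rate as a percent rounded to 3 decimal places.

One year is 12 periods at 0.0125 each: (1 + 0.0125)^12 ≈ 1.160755.
EAR = 1.160755 − 1 ≈ 16.07545%.

16.075%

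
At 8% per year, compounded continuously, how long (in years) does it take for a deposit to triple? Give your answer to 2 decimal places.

e^(0.08t) = 3, so 0.08t = ln 3 ≈ 1.0986.
t ≈ 1.0986/0.08 ≈ 13.7327.

13.73 years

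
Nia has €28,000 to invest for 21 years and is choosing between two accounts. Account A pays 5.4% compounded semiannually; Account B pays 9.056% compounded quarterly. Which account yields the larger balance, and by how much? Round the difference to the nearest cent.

Account A growth factor: (1 + 0.027)^42 ≈ 3.0616717789; balance ≈ 85,726.8098.
Account B growth factor: (1 + 0.02264)^84 ≈ 6.55712067902; balance ≈ 183,599.3790.
Account B is larger by 97,872.5692.

Account B, by €97,872.57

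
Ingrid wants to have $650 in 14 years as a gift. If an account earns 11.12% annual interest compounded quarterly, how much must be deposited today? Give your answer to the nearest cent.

$139.97

Periodic rate = 11.12%/4 = 0.0278; 56 periods.
P = 650/(1 + 0.0278)^56 ≈ 650/4.64389453 ≈ 139.9687.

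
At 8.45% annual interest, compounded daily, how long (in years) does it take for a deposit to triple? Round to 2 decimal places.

(1 + 0.000231507)^(365t) = 3.
365t = ln 3 / ln(1 + 0.000231507) ≈ 1.0986/0.00023148 ≈ 4746.0343.
t ≈ 13.0028.

13.00 years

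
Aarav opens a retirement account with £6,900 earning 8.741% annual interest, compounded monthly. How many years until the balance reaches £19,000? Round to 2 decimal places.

11.63 years

We need (1 + 0.00728417)^(12t) = 2.7536, so 12t = ln 2.7536 / ln 1.007284 ≈ 139.5633.
t ≈ 139.5633/12 = 11.6303 years.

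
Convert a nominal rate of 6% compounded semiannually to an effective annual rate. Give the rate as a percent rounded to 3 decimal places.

6.090%

One year is 2 periods at 0.03 each: (1 + 0.03)^2 ≈ 1.0609.
EAR = 1.0609 − 1 ≈ 6.09000%.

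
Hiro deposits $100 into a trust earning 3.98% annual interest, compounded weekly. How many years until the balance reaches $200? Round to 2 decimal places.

17.42 years

(1 + 0.000765385)^(52t) = 200/100 = 2.
52t·ln(1 + 0.000765385) = ln(2); 52t = 0.69315/0.000765092 ≈ 905.9660.
t ≈ 17.4224 years.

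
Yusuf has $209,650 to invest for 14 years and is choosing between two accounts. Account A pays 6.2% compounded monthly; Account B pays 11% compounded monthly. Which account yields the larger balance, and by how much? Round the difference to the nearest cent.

A: (1 + 0.062/12)^168 ≈ 2.3768245175, so 209,650 × 2.3768245175 ≈ 498,301.2601.
B: (1 + 0.11/12)^168 ≈ 4.63198038938, so 209,650 × 4.63198038938 ≈ 971,094.6886.
Difference ≈ 472,793.4285 in favor of B.

Account B, by $472,793.43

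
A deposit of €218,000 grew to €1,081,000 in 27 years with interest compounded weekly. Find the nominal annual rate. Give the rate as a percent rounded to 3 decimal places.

5.934%

(1 + r/52)^1404 = 1,081,000/218,000 = 4.95872.
1 + r/52 = 4.95872^(1/1404) ≈ 1.001141, so r/52 ≈ 0.00114107.
r ≈ 52·0.00114107 = 5.93356%.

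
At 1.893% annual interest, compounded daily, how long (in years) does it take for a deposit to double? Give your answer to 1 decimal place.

(1 + 0.000051863)^(365t) = 2.
365t = ln 2 / ln(1 + 0.000051863) ≈ 0.69315/5.18617e-05 ≈ 13365.3081.
t ≈ 36.6173.

36.6 years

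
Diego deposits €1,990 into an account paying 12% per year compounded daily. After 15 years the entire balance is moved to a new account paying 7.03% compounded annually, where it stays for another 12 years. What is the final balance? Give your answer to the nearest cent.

€27,197.00

After 15 years at 12%: 1,990 × 6.0478580887 ≈ 12,035.2376.
Then 12 years at 7.03%: 12,035.2376 × 2.2597807518 ≈ 27,196.9983.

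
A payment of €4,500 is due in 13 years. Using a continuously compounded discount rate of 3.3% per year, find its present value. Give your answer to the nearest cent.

P = A·e^(−rt) = 4,500·e^(−0.429).
e^(−0.429) ≈ 0.6511599292, so P ≈ 2,930.2197.

€2,930.22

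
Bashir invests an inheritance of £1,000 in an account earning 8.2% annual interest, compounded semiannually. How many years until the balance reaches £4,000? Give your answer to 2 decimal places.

(1 + 0.041)^(2t) = 4,000/1,000 = 4.
2t·ln(1 + 0.041) = ln(4); 2t = 1.3863/0.0401818 ≈ 34.5006.
t ≈ 17.2503 years.

17.25 years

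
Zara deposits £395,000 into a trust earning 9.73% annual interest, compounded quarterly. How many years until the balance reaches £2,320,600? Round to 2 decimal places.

We need (1 + 0.024325)^(4t) = 5.8749, so 4t = ln 5.8749 / ln 1.024325 ≈ 73.6750.
t ≈ 73.6750/4 = 18.4188 years.

18.42 years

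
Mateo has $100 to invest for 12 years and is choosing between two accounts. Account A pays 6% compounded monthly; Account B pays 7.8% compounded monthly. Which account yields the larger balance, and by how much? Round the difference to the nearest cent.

Account A growth factor: (1 + 0.005)^144 ≈ 2.05075082; balance ≈ 205.0751.
Account B growth factor: (1 + 0.0065)^144 ≈ 2.5420507; balance ≈ 254.2051.
Account B is larger by 49.1300.

Account B, by $49.13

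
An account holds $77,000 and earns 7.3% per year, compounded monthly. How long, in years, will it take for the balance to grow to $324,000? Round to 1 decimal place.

(1 + 0.00608333)^(12t) = 324,000/77,000 = 4.2078.
12t·ln(1 + 0.00608333) = ln(4.2078); 12t = 1.4369/0.0060649 ≈ 236.9267.
t ≈ 19.7439 years.

19.7 years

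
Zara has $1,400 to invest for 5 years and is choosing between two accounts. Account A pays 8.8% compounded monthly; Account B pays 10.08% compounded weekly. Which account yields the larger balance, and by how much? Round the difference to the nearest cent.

Account B, by $146.03

Account A growth factor: (1 + 0.088/12)^60 ≈ 1.550216364; balance ≈ 2,170.3029.
Account B growth factor: (1 + 0.1008/52)^260 ≈ 1.654521988; balance ≈ 2,316.3308.
Account B is larger by 146.0279.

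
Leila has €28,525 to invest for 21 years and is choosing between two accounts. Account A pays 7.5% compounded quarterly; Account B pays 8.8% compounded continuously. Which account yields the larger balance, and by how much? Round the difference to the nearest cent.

Account A growth factor: (1 + 0.01875)^84 ≈ 4.7608031744; balance ≈ 135,801.9105.
Account B growth factor: e^(0.088·21) = e^1.848 ≈ 6.34711259472; balance ≈ 181,051.3868.
Account B is larger by 45,249.4762.

Account B, by €45,249.48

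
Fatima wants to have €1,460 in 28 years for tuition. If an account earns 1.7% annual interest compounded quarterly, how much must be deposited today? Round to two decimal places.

€907.96

Growth factor = (1 + 0.00425)^112 ≈ 1.608000299.
P = 1,460/1.608000299 ≈ 907.9600.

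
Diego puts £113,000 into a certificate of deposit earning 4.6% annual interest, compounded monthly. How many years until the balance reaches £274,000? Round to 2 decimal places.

(1 + 0.00383333)^(12t) = 274,000/113,000 = 2.4248.
12t·ln(1 + 0.00383333) = ln(2.4248); 12t = 0.88574/0.003826 ≈ 231.5053.
t ≈ 19.2921 years.

19.29 years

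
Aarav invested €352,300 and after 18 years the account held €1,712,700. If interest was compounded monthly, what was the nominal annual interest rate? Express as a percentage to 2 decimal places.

The 216-period growth factor is 1,712,700/352,300 = 4.86148.
r/12 = 4.86148^(1/216) − 1 ≈ 0.0073479, so r ≈ 12·0.0073479 = 8.81748%.

8.82%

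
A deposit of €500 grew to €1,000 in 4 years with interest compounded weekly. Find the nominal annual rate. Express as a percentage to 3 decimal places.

The 208-period growth factor is 1,000/500 = 2.
r/52 = 2^(1/208) − 1 ≈ 0.003338, so r ≈ 52·0.003338 = 17.35758%.

17.358%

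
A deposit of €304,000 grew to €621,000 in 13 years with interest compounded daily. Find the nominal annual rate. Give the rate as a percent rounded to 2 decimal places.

5.50%

(1 + r/365)^4745 = 621,000/304,000 = 2.04276.
1 + r/365 = 2.04276^(1/4745) ≈ 1.000151, so r/365 ≈ 0.000150549.
r ≈ 365·0.000150549 = 5.49505%.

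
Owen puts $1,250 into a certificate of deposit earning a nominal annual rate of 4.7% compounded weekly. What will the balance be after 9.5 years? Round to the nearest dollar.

Growth factor = (1 + 0.047/52)^494 ≈ 1.562517555.
A ≈ 1,250 × 1.562517555 ≈ 1,953.1469.

$1,953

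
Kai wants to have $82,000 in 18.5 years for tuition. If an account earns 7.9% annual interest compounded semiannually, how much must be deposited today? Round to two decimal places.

$19,557.24

Periodic rate = 7.9%/2 = 0.0395; 37 periods.
P = 82,000/(1 + 0.0395)^37 ≈ 82,000/4.1928204575 ≈ 19,557.2410.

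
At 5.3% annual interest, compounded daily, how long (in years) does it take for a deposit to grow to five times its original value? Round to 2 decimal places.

30.37 years

(1 + 0.000145205)^(365t) = 5.
365t = ln 5 / ln(1 + 0.000145205) ≈ 1.6094/0.000145195 ≈ 11084.6696.
t ≈ 30.3690.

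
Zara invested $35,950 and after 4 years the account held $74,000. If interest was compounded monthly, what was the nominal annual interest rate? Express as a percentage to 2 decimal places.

18.18%

The 48-period growth factor is 74,000/35,950 = 2.05841.
r/12 = 2.05841^(1/48) − 1 ≈ 0.015154, so r ≈ 12·0.015154 = 18.18481%.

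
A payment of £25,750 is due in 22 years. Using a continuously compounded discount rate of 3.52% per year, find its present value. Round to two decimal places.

£11,870.24

P = A·e^(−rt) = 25,750·e^(−0.7744).
e^(−0.7744) ≈ 0.46098028621, so P ≈ 11,870.2424.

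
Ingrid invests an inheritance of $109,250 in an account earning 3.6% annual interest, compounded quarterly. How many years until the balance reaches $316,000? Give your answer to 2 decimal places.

We need (1 + 0.009)^(4t) = 2.8924, so 4t = ln 2.8924 / ln 1.009 ≈ 118.5417.
t ≈ 118.5417/4 = 29.6354 years.

29.64 years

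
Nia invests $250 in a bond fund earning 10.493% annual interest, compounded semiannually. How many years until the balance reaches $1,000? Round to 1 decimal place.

(1 + 0.052465)^(2t) = 1,000/250 = 4.
2t·ln(1 + 0.052465) = ln(4); 2t = 1.3863/0.051135 ≈ 27.1105.
t ≈ 13.5552 years.

13.6 years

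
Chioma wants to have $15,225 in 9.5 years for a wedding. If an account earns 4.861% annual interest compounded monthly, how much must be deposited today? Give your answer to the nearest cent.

$9,603.01

Growth factor = (1 + 0.04861/12)^114 ≈ 1.5854403482.
P = 15,225/1.5854403482 ≈ 9,603.0103.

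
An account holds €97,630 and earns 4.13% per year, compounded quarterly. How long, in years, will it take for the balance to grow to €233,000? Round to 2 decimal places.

(1 + 0.010325)^(4t) = 233,000/97,630 = 2.3866.
4t·ln(1 + 0.010325) = ln(2.3866); 4t = 0.86985/0.0102721 ≈ 84.6815.
t ≈ 21.1704 years.

21.17 years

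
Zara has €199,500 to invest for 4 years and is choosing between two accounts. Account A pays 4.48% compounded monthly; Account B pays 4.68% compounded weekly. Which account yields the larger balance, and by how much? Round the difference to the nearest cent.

A: (1 + 0.0448/12)^48 ≈ 1.19586087506, so 199,500 × 1.19586087506 ≈ 238,574.2446.
B: (1 + 0.0009)^208 ≈ 1.20576691745, so 199,500 × 1.20576691745 ≈ 240,550.5000.
Difference ≈ 1,976.2555 in favor of B.

Account B, by €1,976.26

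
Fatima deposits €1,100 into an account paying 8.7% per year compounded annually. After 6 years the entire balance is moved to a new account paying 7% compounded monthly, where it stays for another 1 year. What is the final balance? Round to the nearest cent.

€1,945.73

Phase 1: 1,100·(1 + 0.087)^6 ≈ 1,814.5542.
Phase 2: 1,814.5542·(1 + 0.07/12)^12 ≈ 1,945.7285.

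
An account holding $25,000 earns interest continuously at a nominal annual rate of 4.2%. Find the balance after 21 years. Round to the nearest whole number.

A = P·e^(rt) = 25,000·e^(0.042·21) = 25,000·e^0.882.
e^0.882 ≈ 2.4157263308, so A ≈ 60,393.1583.

$60,393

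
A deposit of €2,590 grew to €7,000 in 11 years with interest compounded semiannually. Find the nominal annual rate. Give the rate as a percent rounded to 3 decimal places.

9.246%

The 22-period growth factor is 7,000/2,590 = 2.7027.
r/2 = 2.7027^(1/22) − 1 ≈ 0.0462301, so r ≈ 2·0.0462301 = 9.24601%.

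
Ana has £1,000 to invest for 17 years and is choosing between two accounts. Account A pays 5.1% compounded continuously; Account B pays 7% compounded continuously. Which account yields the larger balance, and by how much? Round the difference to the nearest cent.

Account B, by £907.32

A: e^(0.051·17) = e^0.867 ≈ 2.379760851, so 1,000 × 2.379760851 ≈ 2,379.7609.
B: e^(0.07·17) = e^1.19 ≈ 3.287081207, so 1,000 × 3.287081207 ≈ 3,287.0812.
Difference ≈ 907.3204 in favor of B.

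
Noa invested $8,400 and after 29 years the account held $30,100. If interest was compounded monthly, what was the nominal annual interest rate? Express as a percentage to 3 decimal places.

4.409%

The 348-period growth factor is 30,100/8,400 = 3.58333.
r/12 = 3.58333^(1/348) − 1 ≈ 0.00367424, so r ≈ 12·0.00367424 = 4.40909%.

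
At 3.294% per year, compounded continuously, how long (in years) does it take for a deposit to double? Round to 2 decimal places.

e^(0.03294t) = 2, so 0.03294t = ln 2 ≈ 0.69315.
t ≈ 0.69315/0.03294 ≈ 21.0427.

21.04 years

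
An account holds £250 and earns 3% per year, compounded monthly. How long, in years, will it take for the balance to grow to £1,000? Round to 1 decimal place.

(1 + 0.0025)^(12t) = 1,000/250 = 4.
12t·ln(1 + 0.0025) = ln(4); 12t = 1.3863/0.00249688 ≈ 555.2106.
t ≈ 46.2676 years.

46.3 years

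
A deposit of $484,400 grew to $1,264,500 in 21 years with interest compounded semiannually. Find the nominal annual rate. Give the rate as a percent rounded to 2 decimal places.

4.62%

The 42-period growth factor is 1,264,500/484,400 = 2.61045.
r/2 = 2.61045^(1/42) − 1 ≈ 0.0231087, so r ≈ 2·0.0231087 = 4.62174%.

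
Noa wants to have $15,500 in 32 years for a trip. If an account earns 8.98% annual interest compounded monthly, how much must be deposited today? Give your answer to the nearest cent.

$885.09

Periodic rate = 8.98%/12 = 0.00748333; 384 periods.
P = 15,500/(1 + 0.0898/12)^384 ≈ 15,500/17.512261421 ≈ 885.0941.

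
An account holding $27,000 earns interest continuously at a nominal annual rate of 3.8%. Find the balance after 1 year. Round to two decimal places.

$28,045.74

A = P·e^(rt) = 27,000·e^(0.038·1) = 27,000·e^0.038.
e^0.038 ≈ 1.0387312329, so A ≈ 28,045.7433.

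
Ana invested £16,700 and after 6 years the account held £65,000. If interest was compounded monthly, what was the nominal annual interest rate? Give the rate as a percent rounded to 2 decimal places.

22.86%

The 72-period growth factor is 65,000/16,700 = 3.89222.
r/12 = 3.89222^(1/72) − 1 ≈ 0.019054, so r ≈ 12·0.019054 = 22.86475%.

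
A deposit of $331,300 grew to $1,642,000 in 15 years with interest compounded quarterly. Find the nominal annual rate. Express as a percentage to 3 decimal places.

10.815%

(1 + r/4)^60 = 1,642,000/331,300 = 4.95623.
1 + r/4 = 4.95623^(1/60) ≈ 1.027036, so r/4 ≈ 0.0270365.
r ≈ 4·0.0270365 = 10.81458%.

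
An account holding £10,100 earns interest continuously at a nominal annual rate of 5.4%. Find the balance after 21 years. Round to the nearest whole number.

A = P·e^(rt) = 10,100·e^(0.054·21) = 10,100·e^1.134.
e^1.134 ≈ 3.1080639244, so A ≈ 31,391.4456.

£31,391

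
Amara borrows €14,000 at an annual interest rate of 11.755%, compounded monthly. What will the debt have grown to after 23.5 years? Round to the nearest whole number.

€218,774

Growth factor = (1 + 0.11755/12)^282 ≈ 15.6267249712.
A ≈ 14,000 × 15.6267249712 ≈ 218,774.1496.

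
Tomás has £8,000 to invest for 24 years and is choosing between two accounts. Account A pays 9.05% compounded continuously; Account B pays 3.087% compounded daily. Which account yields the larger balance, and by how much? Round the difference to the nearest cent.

Account A, by £53,424.82

A: e^(0.0905·24) = e^2.172 ≈ 8.7758181371, so 8,000 × 8.7758181371 ≈ 70,206.5451.
B: (1 + 0.03087/365)^8760 ≈ 2.0977150306, so 8,000 × 2.0977150306 ≈ 16,781.7202.
Difference ≈ 53,424.8249 in favor of A.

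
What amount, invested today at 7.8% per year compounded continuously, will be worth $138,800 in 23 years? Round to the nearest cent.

$23,081.56

P = A·e^(−rt) = 138,800·e^(−1.794).
e^(−1.794) ≈ 0.166293662891, so P ≈ 23,081.5604.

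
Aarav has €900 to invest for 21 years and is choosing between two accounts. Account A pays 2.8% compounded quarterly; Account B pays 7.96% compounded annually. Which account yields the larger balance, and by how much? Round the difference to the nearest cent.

Account B, by €2,878.31

Account A growth factor: (1 + 0.007)^84 ≈ 1.796699829; balance ≈ 1,617.0298.
Account B growth factor: (1 + 0.0796)^21 ≈ 4.994826343; balance ≈ 4,495.3437.
Account B is larger by 2,878.3139.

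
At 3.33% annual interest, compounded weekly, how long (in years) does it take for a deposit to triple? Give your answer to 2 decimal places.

33.00 years

(1 + 0.000640385)^(52t) = 3.
52t = ln 3 / ln(1 + 0.000640385) ≈ 1.0986/0.00064018 ≈ 1716.1000.
t ≈ 33.0019.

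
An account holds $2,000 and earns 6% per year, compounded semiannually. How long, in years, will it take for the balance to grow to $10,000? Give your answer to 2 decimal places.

27.22 years

(1 + 0.03)^(2t) = 10,000/2,000 = 5.
2t·ln(1 + 0.03) = ln(5); 2t = 1.6094/0.0295588 ≈ 54.4487.
t ≈ 27.2243 years.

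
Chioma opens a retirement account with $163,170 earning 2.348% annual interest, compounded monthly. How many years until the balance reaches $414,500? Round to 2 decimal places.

(1 + 0.00195667)^(12t) = 414,500/163,170 = 2.5403.
12t·ln(1 + 0.00195667) = ln(2.5403); 12t = 0.93228/0.00195475 ≈ 476.9296.
t ≈ 39.7441 years.

39.74 years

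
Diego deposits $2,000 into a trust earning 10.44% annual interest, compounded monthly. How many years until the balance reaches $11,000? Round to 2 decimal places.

16.40 years

We need (1 + 0.0087)^(12t) = 5.5, so 12t = ln 5.5 / ln 1.0087 ≈ 196.7992.
t ≈ 196.7992/12 = 16.3999 years.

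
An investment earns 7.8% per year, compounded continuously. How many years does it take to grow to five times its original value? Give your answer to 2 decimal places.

e^(0.078t) = 5, so 0.078t = ln 5 ≈ 1.6094.
t ≈ 1.6094/0.078 ≈ 20.6338.

20.63 years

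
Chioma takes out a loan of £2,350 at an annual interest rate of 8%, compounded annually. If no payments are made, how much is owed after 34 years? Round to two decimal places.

£32,171.81

Growth factor = (1 + 0.08)^34 ≈ 13.690133606.
A ≈ 2,350 × 13.690133606 ≈ 32,171.8140.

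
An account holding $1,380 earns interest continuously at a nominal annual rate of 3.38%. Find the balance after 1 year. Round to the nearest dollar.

A = P·e^(rt) = 1,380·e^(0.0338·1) = 1,380·e^0.0338.
e^0.0338 ≈ 1.03437771, so A ≈ 1,427.4412.

$1,427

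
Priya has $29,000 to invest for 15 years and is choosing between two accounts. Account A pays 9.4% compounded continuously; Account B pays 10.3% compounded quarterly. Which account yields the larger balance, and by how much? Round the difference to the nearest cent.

Account A growth factor: e^(0.094·15) = e^1.41 ≈ 4.09595540407; balance ≈ 118,782.7067.
Account B growth factor: (1 + 0.02575)^60 ≈ 4.59718031436; balance ≈ 133,318.2291.
Account B is larger by 14,535.5224.

Account B, by $14,535.52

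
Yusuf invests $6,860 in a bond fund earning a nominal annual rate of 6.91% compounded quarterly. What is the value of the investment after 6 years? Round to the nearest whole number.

$10,348

Growth factor = (1 + 0.017275)^24 ≈ 1.5084152673.
A ≈ 6,860 × 1.5084152673 ≈ 10,347.7287.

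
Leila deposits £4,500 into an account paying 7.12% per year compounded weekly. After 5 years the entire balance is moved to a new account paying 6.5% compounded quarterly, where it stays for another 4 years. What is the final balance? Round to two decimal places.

£8,312.36

Phase 1: 4,500·(1 + 0.0712/52)^260 ≈ 6,422.6699.
Phase 2: 6,422.6699·(1 + 0.01625)^16 ≈ 8,312.3637.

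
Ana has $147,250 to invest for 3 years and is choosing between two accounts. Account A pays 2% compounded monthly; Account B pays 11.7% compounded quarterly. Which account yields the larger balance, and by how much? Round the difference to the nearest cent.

Account A growth factor: (1 + 0.02/12)^36 ≈ 1.06178351496; balance ≈ 156,347.6226.
Account B growth factor: (1 + 0.02925)^12 ≈ 1.413352554; balance ≈ 208,116.1636.
Account B is larger by 51,768.5410.

Account B, by $51,768.54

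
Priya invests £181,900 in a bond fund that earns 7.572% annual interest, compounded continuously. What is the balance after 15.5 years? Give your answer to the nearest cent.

A = P·e^(rt) = 181,900·e^(0.07572·15.5) = 181,900·e^1.17366.
e^1.17366 ≈ 3.2338067382, so A ≈ 588,229.4457.

£588,229.45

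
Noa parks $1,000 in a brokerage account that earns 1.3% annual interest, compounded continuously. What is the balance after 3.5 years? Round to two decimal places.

$1,046.55

A = P·e^(rt) = 1,000·e^(0.013·3.5) = 1,000·e^0.0455.
e^0.0455 ≈ 1.046551005, so A ≈ 1,046.5510.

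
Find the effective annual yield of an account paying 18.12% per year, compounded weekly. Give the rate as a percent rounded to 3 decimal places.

19.828%

EAR = (1 + 18.12%/52)^52 − 1 = (1 + 0.00348462)^52 − 1.
(1 + 0.00348462)^52 ≈ 1.198277, so EAR ≈ 19.82774%.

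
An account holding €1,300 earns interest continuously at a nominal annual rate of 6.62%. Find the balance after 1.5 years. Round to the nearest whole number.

€1,436

A = P·e^(rt) = 1,300·e^(0.0662·1.5) = 1,300·e^0.0993.
e^0.0993 ≈ 1.104397569, so A ≈ 1,435.7168.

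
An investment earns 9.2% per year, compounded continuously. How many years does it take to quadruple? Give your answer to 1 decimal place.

15.1 years

e^(0.092t) = 4, so 0.092t = ln 4 ≈ 1.3863.
t ≈ 1.3863/0.092 ≈ 15.0684.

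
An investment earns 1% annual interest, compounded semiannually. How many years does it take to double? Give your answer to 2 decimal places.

(1 + 0.005)^(2t) = 2.
2t = ln 2 / ln(1 + 0.005) ≈ 0.69315/0.00498754 ≈ 138.9757.
t ≈ 69.4879.

69.49 years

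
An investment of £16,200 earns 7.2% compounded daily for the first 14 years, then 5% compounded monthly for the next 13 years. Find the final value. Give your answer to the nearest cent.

Phase 1: 16,200·(1 + 0.072/365)^5110 ≈ 44,385.4555.
Phase 2: 44,385.4555·(1 + 0.05/12)^156 ≈ 84,907.4143.

£84,907.41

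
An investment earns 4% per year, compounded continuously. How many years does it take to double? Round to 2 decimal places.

17.33 years

e^(0.04t) = 2, so 0.04t = ln 2 ≈ 0.69315.
t ≈ 0.69315/0.04 ≈ 17.3287.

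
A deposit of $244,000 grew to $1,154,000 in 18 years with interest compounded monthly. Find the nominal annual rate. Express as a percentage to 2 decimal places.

The 216-period growth factor is 1,154,000/244,000 = 4.72951.
r/12 = 4.72951^(1/216) − 1 ≈ 0.00721955, so r ≈ 12·0.00721955 = 8.66346%.

8.66%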